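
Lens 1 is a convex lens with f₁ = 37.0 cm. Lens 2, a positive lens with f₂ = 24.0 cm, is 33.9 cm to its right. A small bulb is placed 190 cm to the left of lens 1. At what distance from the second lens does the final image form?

Lens 1: 1/d_i1 = 1/f₁ − 1/d_o1 = 1/(37.0) − 1/(190) = 0.02176, so d_i1 = 45.95 cm.
The intermediate image is 45.95 cm to the right of lens 1, which lies 12.05 cm to the right of lens 2 — a virtual object — so d_o2 = −12.05 cm.
Lens 2: 1/d_i2 = 1/f₂ − 1/d_o2 = 1/(24.0) − 1/(-12.05) = 0.1247, so d_i2 = 8.02 cm.
The final image is real, 8.02 cm to the right of lens 2 (overall magnification ≈ -0.16).

8.02 cm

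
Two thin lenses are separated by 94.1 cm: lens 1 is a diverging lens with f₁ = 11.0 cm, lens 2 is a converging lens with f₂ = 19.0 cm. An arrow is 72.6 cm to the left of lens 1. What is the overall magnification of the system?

f₁ = −11.0 cm (diverging).
Lens 1: 1/d_i1 = 1/(-11.0) − 1/(72.6) = -0.1047, so d_i1 = -9.553 cm; m₁ = −d_i1/d_o1 = +0.1316.
d_o2 = 94.1 − (-9.553) = 103.7 cm.
Lens 2: 1/d_i2 = 1/(19.0) − 1/(103.7) = 0.04299, so d_i2 = 23.26 cm; m₂ = −d_i2/d_o2 = -0.2243.
m = m₁·m₂ = (+0.1316)(-0.2243) = -0.0295.

m = -0.0295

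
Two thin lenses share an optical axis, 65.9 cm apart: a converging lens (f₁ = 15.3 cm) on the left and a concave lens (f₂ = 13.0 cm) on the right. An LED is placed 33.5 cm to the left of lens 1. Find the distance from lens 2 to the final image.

9.67 cm

Lens 1: 1/d_i1 = 1/f₁ − 1/d_o1 = 1/(15.3) − 1/(33.5) = 0.03551, so d_i1 = 28.16 cm.
The intermediate image is 28.16 cm to the right of lens 1, which is 65.9 − (28.16) = 37.74 cm to the left of lens 2, so d_o2 = +37.74 cm.
Lens 2 is diverging, so f₂ = −13.0 cm.
Lens 2: 1/d_i2 = 1/f₂ − 1/d_o2 = 1/(-13.0) − 1/(37.74) = -0.1034, so d_i2 = -9.67 cm.
The final image is virtual, 9.67 cm to the left of lens 2 (overall magnification ≈ -0.22).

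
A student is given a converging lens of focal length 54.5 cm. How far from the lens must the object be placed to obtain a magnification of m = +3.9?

40.5 cm

m = −d_i/d_o ⇒ d_i = −m·d_o.
1/f = 1/d_o + 1/d_i = 1/d_o − 1/(m·d_o) = (1 − 1/m)/d_o, so d_o = f(1 − 1/m) = (54.50)(1 − 1/(+3.9)) = 40.5 cm.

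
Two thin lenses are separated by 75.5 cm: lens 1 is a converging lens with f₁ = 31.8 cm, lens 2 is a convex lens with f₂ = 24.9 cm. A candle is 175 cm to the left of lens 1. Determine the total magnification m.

m = +0.471

Lens 1: 1/d_i1 = 1/(31.8) − 1/(175) = 0.02573, so d_i1 = 38.86 cm; m₁ = −d_i1/d_o1 = -0.2221.
d_o2 = 75.5 − (38.86) = 36.64 cm.
Lens 2: 1/d_i2 = 1/(24.9) − 1/(36.64) = 0.01287, so d_i2 = 77.71 cm; m₂ = −d_i2/d_o2 = -2.121.
m = m₁·m₂ = (-0.2221)(-2.121) = +0.471.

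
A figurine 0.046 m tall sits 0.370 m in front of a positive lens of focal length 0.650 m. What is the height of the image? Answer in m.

0.107 m

1/d_i = 1/f − 1/d_o = 1/(0.6500) − 1/(0.370) = -1.164, so d_i = -0.8589 m.
m = −d_i/d_o = +2.321.
|h_i| = |m|·h_o = 2.321 × 0.046 = 0.107 m. The image is virtual, upright and enlarged, on the same side as the object.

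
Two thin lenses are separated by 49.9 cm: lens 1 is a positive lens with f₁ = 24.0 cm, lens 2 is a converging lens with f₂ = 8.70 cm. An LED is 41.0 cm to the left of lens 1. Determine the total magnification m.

m = -0.736

Lens 1: 1/d_i1 = 1/(24.0) − 1/(41.0) = 0.01728, so d_i1 = 57.88 cm; m₁ = −d_i1/d_o1 = -1.412.
d_o2 = 49.9 − (57.88) = -7.980 cm (virtual object).
Lens 2: 1/d_i2 = 1/(8.70) − 1/(-7.980) = 0.2403, so d_i2 = 4.162 cm; m₂ = −d_i2/d_o2 = +0.5216.
m = m₁·m₂ = (-1.412)(+0.5216) = -0.736.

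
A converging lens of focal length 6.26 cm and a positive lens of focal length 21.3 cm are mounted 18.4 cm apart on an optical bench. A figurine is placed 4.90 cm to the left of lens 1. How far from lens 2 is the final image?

44.4 cm

Lens 1: 1/d_i1 = 1/f₁ − 1/d_o1 = 1/(6.26) − 1/(4.90) = -0.04434, so d_i1 = -22.55 cm.
The intermediate image is 22.55 cm to the left of lens 1 (virtual), which is 18.4 − (-22.55) = 40.95 cm to the left of lens 2, so d_o2 = +40.95 cm.
Lens 2: 1/d_i2 = 1/f₂ − 1/d_o2 = 1/(21.3) − 1/(40.95) = 0.02253, so d_i2 = 44.4 cm.
The final image is real, 44.4 cm to the right of lens 2 (overall magnification ≈ -5.0).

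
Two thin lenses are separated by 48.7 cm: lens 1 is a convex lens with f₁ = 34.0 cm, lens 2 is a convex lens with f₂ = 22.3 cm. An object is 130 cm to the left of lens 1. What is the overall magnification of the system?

m = -0.402

Lens 1: 1/d_i1 = 1/(34.0) − 1/(130) = 0.02172, so d_i1 = 46.04 cm; m₁ = −d_i1/d_o1 = -0.3542.
d_o2 = 48.7 − (46.04) = 2.660 cm.
Lens 2: 1/d_i2 = 1/(22.3) − 1/(2.660) = -0.3311, so d_i2 = -3.020 cm; m₂ = −d_i2/d_o2 = +1.135.
m = m₁·m₂ = (-0.3542)(+1.135) = -0.402.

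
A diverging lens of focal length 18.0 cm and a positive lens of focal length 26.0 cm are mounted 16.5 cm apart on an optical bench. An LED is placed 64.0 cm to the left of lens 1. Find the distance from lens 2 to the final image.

Lens 1 is diverging, so f₁ = −18.0 cm.
Lens 1: 1/d_i1 = 1/f₁ − 1/d_o1 = 1/(-18.0) − 1/(64.0) = -0.07118, so d_i1 = -14.05 cm.
The intermediate image is 14.05 cm to the left of lens 1 (virtual), which is 16.5 − (-14.05) = 30.55 cm to the left of lens 2, so d_o2 = +30.55 cm.
Lens 2: 1/d_i2 = 1/f₂ − 1/d_o2 = 1/(26.0) − 1/(30.55) = 0.005728, so d_i2 = 175 cm.
The final image is real, 175 cm to the right of lens 2 (overall magnification ≈ -1.3).

175 cm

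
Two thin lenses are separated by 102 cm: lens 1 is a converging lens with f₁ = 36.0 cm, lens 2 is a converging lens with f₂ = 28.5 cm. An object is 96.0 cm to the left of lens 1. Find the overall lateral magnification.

m = +1.08

Lens 1: 1/d_i1 = 1/(36.0) − 1/(96.0) = 0.01736, so d_i1 = 57.60 cm; m₁ = −d_i1/d_o1 = -0.6000.
d_o2 = 102 − (57.60) = 44.40 cm.
Lens 2: 1/d_i2 = 1/(28.5) − 1/(44.40) = 0.01257, so d_i2 = 79.58 cm; m₂ = −d_i2/d_o2 = -1.792.
m = m₁·m₂ = (-0.6000)(-1.792) = +1.08.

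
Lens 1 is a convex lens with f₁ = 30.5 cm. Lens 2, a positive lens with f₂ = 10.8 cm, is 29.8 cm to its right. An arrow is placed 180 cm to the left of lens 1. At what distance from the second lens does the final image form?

4.22 cm

Lens 1: 1/d_i1 = 1/f₁ − 1/d_o1 = 1/(30.5) − 1/(180) = 0.02723, so d_i1 = 36.72 cm.
The intermediate image is 36.72 cm to the right of lens 1, which lies 6.920 cm to the right of lens 2 — a virtual object — so d_o2 = −6.920 cm.
Lens 2: 1/d_i2 = 1/f₂ − 1/d_o2 = 1/(10.8) − 1/(-6.920) = 0.2371, so d_i2 = 4.22 cm.
The final image is real, 4.22 cm to the right of lens 2 (overall magnification ≈ -0.12).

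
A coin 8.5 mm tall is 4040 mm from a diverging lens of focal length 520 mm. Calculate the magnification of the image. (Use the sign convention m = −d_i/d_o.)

m = +0.114

For a diverging lens, f = -520 mm.
1/d_i = 1/f − 1/d_o = 1/(-520.0) − 1/(4040) = -0.002171, so d_i = -460.7 mm.
m = −d_i/d_o = −(-460.7)/(4040) = +0.114.
The image is virtual, upright and reduced, on the same side as the object.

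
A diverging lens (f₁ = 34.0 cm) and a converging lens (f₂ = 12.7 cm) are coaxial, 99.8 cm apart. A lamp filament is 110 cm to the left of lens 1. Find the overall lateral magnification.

f₁ = −34.0 cm (diverging).
Lens 1: 1/d_i1 = 1/(-34.0) − 1/(110) = -0.03850, so d_i1 = -25.97 cm; m₁ = −d_i1/d_o1 = +0.2361.
d_o2 = 99.8 − (-25.97) = 125.8 cm.
Lens 2: 1/d_i2 = 1/(12.7) − 1/(125.8) = 0.07079, so d_i2 = 14.13 cm; m₂ = −d_i2/d_o2 = -0.1123.
m = m₁·m₂ = (+0.2361)(-0.1123) = -0.0265.

m = -0.0265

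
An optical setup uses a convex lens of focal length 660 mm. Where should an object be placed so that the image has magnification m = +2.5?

m = −d_i/d_o ⇒ d_i = −m·d_o.
1/f = 1/d_o + 1/d_i = 1/d_o − 1/(m·d_o) = (1 − 1/m)/d_o, so d_o = f(1 − 1/m) = (660.0)(1 − 1/(+2.5)) = 396 mm.

396 mm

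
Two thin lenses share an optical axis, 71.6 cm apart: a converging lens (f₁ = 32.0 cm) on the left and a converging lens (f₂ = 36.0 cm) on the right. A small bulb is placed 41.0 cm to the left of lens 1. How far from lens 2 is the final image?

24.2 cm

Lens 1: 1/d_i1 = 1/f₁ − 1/d_o1 = 1/(32.0) − 1/(41.0) = 0.006860, so d_i1 = 145.8 cm.
The intermediate image is 145.8 cm to the right of lens 1, which lies 74.20 cm to the right of lens 2 — a virtual object — so d_o2 = −74.20 cm.
Lens 2: 1/d_i2 = 1/f₂ − 1/d_o2 = 1/(36.0) − 1/(-74.20) = 0.04125, so d_i2 = 24.2 cm.
The final image is real, 24.2 cm to the right of lens 2 (overall magnification ≈ -1.2).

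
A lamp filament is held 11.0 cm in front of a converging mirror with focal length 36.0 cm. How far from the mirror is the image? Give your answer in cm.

15.8 cm

Mirror equation: 1/s_i = 1/f − 1/s_o = 1/(36.00) − 1/(11.0) = 0.02778 − 0.09091 = -0.06313, so s_i = -15.8 cm.
The image is virtual, upright and enlarged, behind the mirror.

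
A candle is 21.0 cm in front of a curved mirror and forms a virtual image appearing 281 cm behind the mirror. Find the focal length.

Virtual image ⇒ d_i = −281 cm.
1/f = 1/d_o + 1/d_i = 1/(21.0) + 1/(-281) = 0.04406, so f = 22.7 cm.
Since f is positive, the curved mirror is concave.

f = 22.7 cm (concave)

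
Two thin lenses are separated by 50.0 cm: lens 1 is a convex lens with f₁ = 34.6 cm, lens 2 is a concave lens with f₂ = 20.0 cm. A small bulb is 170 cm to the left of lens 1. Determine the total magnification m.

Lens 1: 1/d_i1 = 1/(34.6) − 1/(170) = 0.02302, so d_i1 = 43.44 cm; m₁ = −d_i1/d_o1 = -0.2555.
d_o2 = 50.0 − (43.44) = 6.560 cm.
f₂ = −20.0 cm (diverging).
Lens 2: 1/d_i2 = 1/(-20.0) − 1/(6.560) = -0.2024, so d_i2 = -4.940 cm; m₂ = −d_i2/d_o2 = +0.7530.
m = m₁·m₂ = (-0.2555)(+0.7530) = -0.192.

m = -0.192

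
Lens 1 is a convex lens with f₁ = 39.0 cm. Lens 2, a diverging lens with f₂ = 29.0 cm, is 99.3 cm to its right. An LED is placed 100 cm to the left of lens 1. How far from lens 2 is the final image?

15.9 cm

Lens 1: 1/d_i1 = 1/f₁ − 1/d_o1 = 1/(39.0) − 1/(100) = 0.01564, so d_i1 = 63.93 cm.
The intermediate image is 63.93 cm to the right of lens 1, which is 99.3 − (63.93) = 35.37 cm to the left of lens 2, so d_o2 = +35.37 cm.
Lens 2 is diverging, so f₂ = −29.0 cm.
Lens 2: 1/d_i2 = 1/f₂ − 1/d_o2 = 1/(-29.0) − 1/(35.37) = -0.06276, so d_i2 = -15.9 cm.
The final image is virtual, 15.9 cm to the left of lens 2 (overall magnification ≈ -0.29).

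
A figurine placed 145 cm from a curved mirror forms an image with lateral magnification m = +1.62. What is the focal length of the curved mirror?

f = 379 cm (concave)

m = −d_i/d_o ⇒ d_i = −m·d_o = −(+1.62)·(145) = -234.9 cm.
1/f = 1/d_o + 1/d_i = 1/(145) + 1/(-234.9) = 0.002639, so f = 379 cm.
Since f is positive, the curved mirror is concave.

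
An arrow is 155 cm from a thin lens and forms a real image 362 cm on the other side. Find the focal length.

Real image ⇒ d_i = +362 cm.
1/f = 1/d_o + 1/d_i = 1/(155) + 1/(362) = 0.009214, so f = 109 cm.
Since f is positive, the thin lens is converging.

f = 109 cm (converging)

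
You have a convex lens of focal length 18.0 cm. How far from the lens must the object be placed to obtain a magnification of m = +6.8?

m = −d_i/d_o ⇒ d_i = −m·d_o.
1/f = 1/d_o + 1/d_i = 1/d_o − 1/(m·d_o) = (1 − 1/m)/d_o, so d_o = f(1 − 1/m) = (18.00)(1 − 1/(+6.8)) = 15.4 cm.

15.4 cm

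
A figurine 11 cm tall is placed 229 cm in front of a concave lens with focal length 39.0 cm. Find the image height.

1.60 cm

For a concave lens, f = -39.0 cm.
1/d_i = 1/f − 1/d_o = 1/(-39.00) − 1/(229) = -0.03001, so d_i = -33.32 cm.
m = −d_i/d_o = +0.1455.
|h_i| = |m|·h_o = 0.1455 × 11 = 1.60 cm. The image is virtual, upright and reduced, on the same side as the object.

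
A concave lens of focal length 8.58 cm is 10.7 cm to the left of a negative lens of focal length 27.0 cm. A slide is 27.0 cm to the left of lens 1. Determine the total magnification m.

m = +0.147

f₁ = −8.58 cm (diverging).
Lens 1: 1/d_i1 = 1/(-8.58) − 1/(27.0) = -0.1536, so d_i1 = -6.511 cm; m₁ = −d_i1/d_o1 = +0.2411.
d_o2 = 10.7 − (-6.511) = 17.21 cm.
f₂ = −27.0 cm (diverging).
Lens 2: 1/d_i2 = 1/(-27.0) − 1/(17.21) = -0.09514, so d_i2 = -10.51 cm; m₂ = −d_i2/d_o2 = +0.6107.
m = m₁·m₂ = (+0.2411)(+0.6107) = +0.147.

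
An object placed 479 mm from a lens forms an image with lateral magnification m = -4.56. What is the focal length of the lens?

f = 393 mm (converging)

m = −d_i/d_o ⇒ d_i = −m·d_o = −(-4.56)·(479) = 2184 mm.
1/f = 1/d_o + 1/d_i = 1/(479) + 1/(2184) = 0.002546, so f = 393 mm.
Since f is positive, the lens is converging.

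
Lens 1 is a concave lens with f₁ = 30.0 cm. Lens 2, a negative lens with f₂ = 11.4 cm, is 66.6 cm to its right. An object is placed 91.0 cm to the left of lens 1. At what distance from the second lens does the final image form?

10.1 cm

Lens 1 is diverging, so f₁ = −30.0 cm.
Lens 1: 1/d_i1 = 1/f₁ − 1/d_o1 = 1/(-30.0) − 1/(91.0) = -0.04432, so d_i1 = -22.56 cm.
The intermediate image is 22.56 cm to the left of lens 1 (virtual), which is 66.6 − (-22.56) = 89.16 cm to the left of lens 2, so d_o2 = +89.16 cm.
Lens 2 is diverging, so f₂ = −11.4 cm.
Lens 2: 1/d_i2 = 1/f₂ − 1/d_o2 = 1/(-11.4) − 1/(89.16) = -0.09894, so d_i2 = -10.1 cm.
The final image is virtual, 10.1 cm to the left of lens 2 (overall magnification ≈ 0.028).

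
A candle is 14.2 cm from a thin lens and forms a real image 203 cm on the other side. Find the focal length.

Real image ⇒ d_i = +203 cm.
1/f = 1/d_o + 1/d_i = 1/(14.2) + 1/(203) = 0.07535, so f = 13.3 cm.
Since f is positive, the thin lens is converging.

f = 13.3 cm (converging)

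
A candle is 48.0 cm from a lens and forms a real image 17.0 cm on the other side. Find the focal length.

Real image ⇒ d_i = +17.0 cm.
1/f = 1/d_o + 1/d_i = 1/(48.0) + 1/(17.0) = 0.07966, so f = 12.6 cm.
Since f is positive, the lens is converging.

f = 12.6 cm (converging)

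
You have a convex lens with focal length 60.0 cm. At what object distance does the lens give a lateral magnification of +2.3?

m = −d_i/d_o ⇒ d_i = −m·d_o.
1/f = 1/d_o + 1/d_i = 1/d_o − 1/(m·d_o) = (1 − 1/m)/d_o, so d_o = f(1 − 1/m) = (60.00)(1 − 1/(+2.3)) = 33.9 cm.

33.9 cm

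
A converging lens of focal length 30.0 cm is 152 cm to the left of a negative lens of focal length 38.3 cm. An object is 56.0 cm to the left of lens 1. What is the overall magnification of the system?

m = -0.352

Lens 1: 1/d_i1 = 1/(30.0) − 1/(56.0) = 0.01548, so d_i1 = 64.62 cm; m₁ = −d_i1/d_o1 = -1.154.
d_o2 = 152 − (64.62) = 87.38 cm.
f₂ = −38.3 cm (diverging).
Lens 2: 1/d_i2 = 1/(-38.3) − 1/(87.38) = -0.03755, so d_i2 = -26.63 cm; m₂ = −d_i2/d_o2 = +0.3047.
m = m₁·m₂ = (-1.154)(+0.3047) = -0.352.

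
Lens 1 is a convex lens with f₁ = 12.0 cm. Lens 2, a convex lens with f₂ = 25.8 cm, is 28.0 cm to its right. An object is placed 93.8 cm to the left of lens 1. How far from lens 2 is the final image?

Lens 1: 1/d_i1 = 1/f₁ − 1/d_o1 = 1/(12.0) − 1/(93.8) = 0.07267, so d_i1 = 13.76 cm.
The intermediate image is 13.76 cm to the right of lens 1, which is 28.0 − (13.76) = 14.24 cm to the left of lens 2, so d_o2 = +14.24 cm.
Lens 2: 1/d_i2 = 1/f₂ − 1/d_o2 = 1/(25.8) − 1/(14.24) = -0.03147, so d_i2 = -31.8 cm.
The final image is virtual, 31.8 cm to the left of lens 2 (overall magnification ≈ -0.33).

31.8 cm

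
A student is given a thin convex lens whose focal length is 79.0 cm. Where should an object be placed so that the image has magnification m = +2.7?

m = −d_i/d_o ⇒ d_i = −m·d_o.
1/f = 1/d_o + 1/d_i = 1/d_o − 1/(m·d_o) = (1 − 1/m)/d_o, so d_o = f(1 − 1/m) = (79.00)(1 − 1/(+2.7)) = 49.7 cm.

49.7 cm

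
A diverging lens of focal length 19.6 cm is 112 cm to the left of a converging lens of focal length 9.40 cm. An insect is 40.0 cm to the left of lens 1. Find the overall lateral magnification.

m = -0.0267

f₁ = −19.6 cm (diverging).
Lens 1: 1/d_i1 = 1/(-19.6) − 1/(40.0) = -0.07602, so d_i1 = -13.15 cm; m₁ = −d_i1/d_o1 = +0.3287.
d_o2 = 112 − (-13.15) = 125.2 cm.
Lens 2: 1/d_i2 = 1/(9.40) − 1/(125.2) = 0.09840, so d_i2 = 10.16 cm; m₂ = −d_i2/d_o2 = -0.08117.
m = m₁·m₂ = (+0.3287)(-0.08117) = -0.0267.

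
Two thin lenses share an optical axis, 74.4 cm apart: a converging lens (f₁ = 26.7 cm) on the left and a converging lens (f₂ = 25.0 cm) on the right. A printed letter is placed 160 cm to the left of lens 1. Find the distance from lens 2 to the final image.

Lens 1: 1/d_i1 = 1/f₁ − 1/d_o1 = 1/(26.7) − 1/(160) = 0.03120, so d_i1 = 32.05 cm.
The intermediate image is 32.05 cm to the right of lens 1, which is 74.4 − (32.05) = 42.35 cm to the left of lens 2, so d_o2 = +42.35 cm.
Lens 2: 1/d_i2 = 1/f₂ − 1/d_o2 = 1/(25.0) − 1/(42.35) = 0.01639, so d_i2 = 61.0 cm.
The final image is real, 61.0 cm to the right of lens 2 (overall magnification ≈ 0.29).

61.0 cm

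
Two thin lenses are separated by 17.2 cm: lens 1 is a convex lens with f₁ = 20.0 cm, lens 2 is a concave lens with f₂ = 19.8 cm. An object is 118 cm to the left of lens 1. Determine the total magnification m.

m = -0.313

Lens 1: 1/d_i1 = 1/(20.0) − 1/(118) = 0.04153, so d_i1 = 24.08 cm; m₁ = −d_i1/d_o1 = -0.2041.
d_o2 = 17.2 − (24.08) = -6.880 cm (virtual object).
f₂ = −19.8 cm (diverging).
Lens 2: 1/d_i2 = 1/(-19.8) − 1/(-6.880) = 0.09484, so d_i2 = 10.54 cm; m₂ = −d_i2/d_o2 = +1.533.
m = m₁·m₂ = (-0.2041)(+1.533) = -0.313.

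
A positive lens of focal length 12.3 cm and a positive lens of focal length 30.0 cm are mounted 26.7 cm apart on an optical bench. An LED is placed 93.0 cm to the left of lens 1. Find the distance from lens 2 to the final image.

Lens 1: 1/d_i1 = 1/f₁ − 1/d_o1 = 1/(12.3) − 1/(93.0) = 0.07055, so d_i1 = 14.17 cm.
The intermediate image is 14.17 cm to the right of lens 1, which is 26.7 − (14.17) = 12.53 cm to the left of lens 2, so d_o2 = +12.53 cm.
Lens 2: 1/d_i2 = 1/f₂ − 1/d_o2 = 1/(30.0) − 1/(12.53) = -0.04648, so d_i2 = -21.5 cm.
The final image is virtual, 21.5 cm to the left of lens 2 (overall magnification ≈ -0.26).

21.5 cm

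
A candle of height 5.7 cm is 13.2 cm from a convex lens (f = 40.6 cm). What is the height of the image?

8.45 cm

1/d_i = 1/f − 1/d_o = 1/(40.60) − 1/(13.2) = -0.05113, so d_i = -19.56 cm.
m = −d_i/d_o = +1.482.
|h_i| = |m|·h_o = 1.482 × 5.7 = 8.45 cm. The image is virtual, upright and enlarged, on the same side as the object.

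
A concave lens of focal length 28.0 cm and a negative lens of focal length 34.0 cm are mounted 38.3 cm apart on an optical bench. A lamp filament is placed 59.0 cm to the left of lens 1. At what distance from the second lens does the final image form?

21.3 cm

Lens 1 is diverging, so f₁ = −28.0 cm.
Lens 1: 1/d_i1 = 1/f₁ − 1/d_o1 = 1/(-28.0) − 1/(59.0) = -0.05266, so d_i1 = -18.99 cm.
The intermediate image is 18.99 cm to the left of lens 1 (virtual), which is 38.3 − (-18.99) = 57.29 cm to the left of lens 2, so d_o2 = +57.29 cm.
Lens 2 is diverging, so f₂ = −34.0 cm.
Lens 2: 1/d_i2 = 1/f₂ − 1/d_o2 = 1/(-34.0) − 1/(57.29) = -0.04687, so d_i2 = -21.3 cm.
The final image is virtual, 21.3 cm to the left of lens 2 (overall magnification ≈ 0.12).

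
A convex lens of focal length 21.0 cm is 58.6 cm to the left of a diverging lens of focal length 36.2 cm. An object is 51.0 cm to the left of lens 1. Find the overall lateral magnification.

m = -0.429

Lens 1: 1/d_i1 = 1/(21.0) − 1/(51.0) = 0.02801, so d_i1 = 35.70 cm; m₁ = −d_i1/d_o1 = -0.7000.
d_o2 = 58.6 − (35.70) = 22.90 cm.
f₂ = −36.2 cm (diverging).
Lens 2: 1/d_i2 = 1/(-36.2) − 1/(22.90) = -0.07129, so d_i2 = -14.03 cm; m₂ = −d_i2/d_o2 = +0.6125.
m = m₁·m₂ = (-0.7000)(+0.6125) = -0.429.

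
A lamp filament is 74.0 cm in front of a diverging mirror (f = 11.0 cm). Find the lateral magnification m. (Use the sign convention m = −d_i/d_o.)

For a diverging mirror, f = -11.0 cm.
1/d_i = 1/f − 1/d_o = 1/(-11.00) − 1/(74.0) = -0.1044, so d_i = -9.576 cm.
m = −d_i/d_o = −(-9.576)/(74.0) = +0.129.
The image is virtual, upright and reduced, behind the mirror.

m = +0.129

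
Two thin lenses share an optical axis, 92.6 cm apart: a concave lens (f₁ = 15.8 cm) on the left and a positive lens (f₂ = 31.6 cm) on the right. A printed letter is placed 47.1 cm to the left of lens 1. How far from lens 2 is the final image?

Lens 1 is diverging, so f₁ = −15.8 cm.
Lens 1: 1/d_i1 = 1/f₁ − 1/d_o1 = 1/(-15.8) − 1/(47.1) = -0.08452, so d_i1 = -11.83 cm.
The intermediate image is 11.83 cm to the left of lens 1 (virtual), which is 92.6 − (-11.83) = 104.4 cm to the left of lens 2, so d_o2 = +104.4 cm.
Lens 2: 1/d_i2 = 1/f₂ − 1/d_o2 = 1/(31.6) − 1/(104.4) = 0.02207, so d_i2 = 45.3 cm.
The final image is real, 45.3 cm to the right of lens 2 (overall magnification ≈ -0.11).

45.3 cm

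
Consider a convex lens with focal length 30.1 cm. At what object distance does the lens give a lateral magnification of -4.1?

m = −d_i/d_o ⇒ d_i = −m·d_o.
1/f = 1/d_o + 1/d_i = 1/d_o − 1/(m·d_o) = (1 − 1/m)/d_o, so d_o = f(1 − 1/m) = (30.10)(1 − 1/(-4.1)) = 37.4 cm.

37.4 cm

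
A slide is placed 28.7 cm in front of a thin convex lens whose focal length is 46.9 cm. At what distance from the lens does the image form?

Lens equation: 1/d_i = 1/f − 1/d_o = 1/(46.90) − 1/(28.7) = 0.02132 − 0.03484 = -0.01352, so d_i = -74.0 cm.
The image is virtual, upright and enlarged, on the same side as the object.

74.0 cm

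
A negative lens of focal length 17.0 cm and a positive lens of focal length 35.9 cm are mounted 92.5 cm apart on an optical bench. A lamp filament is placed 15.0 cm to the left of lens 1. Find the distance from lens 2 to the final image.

Lens 1 is diverging, so f₁ = −17.0 cm.
Lens 1: 1/d_i1 = 1/f₁ − 1/d_o1 = 1/(-17.0) − 1/(15.0) = -0.1255, so d_i1 = -7.969 cm.
The intermediate image is 7.969 cm to the left of lens 1 (virtual), which is 92.5 − (-7.969) = 100.5 cm to the left of lens 2, so d_o2 = +100.5 cm.
Lens 2: 1/d_i2 = 1/f₂ − 1/d_o2 = 1/(35.9) − 1/(100.5) = 0.01790, so d_i2 = 55.9 cm.
The final image is real, 55.9 cm to the right of lens 2 (overall magnification ≈ -0.30).

55.9 cm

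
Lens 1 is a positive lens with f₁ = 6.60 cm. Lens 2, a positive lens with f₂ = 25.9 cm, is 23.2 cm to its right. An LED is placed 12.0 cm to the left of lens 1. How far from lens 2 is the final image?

Lens 1: 1/d_i1 = 1/f₁ − 1/d_o1 = 1/(6.60) − 1/(12.0) = 0.06818, so d_i1 = 14.67 cm.
The intermediate image is 14.67 cm to the right of lens 1, which is 23.2 − (14.67) = 8.530 cm to the left of lens 2, so d_o2 = +8.530 cm.
Lens 2: 1/d_i2 = 1/f₂ − 1/d_o2 = 1/(25.9) − 1/(8.530) = -0.07862, so d_i2 = -12.7 cm.
The final image is virtual, 12.7 cm to the left of lens 2 (overall magnification ≈ -1.8).

12.7 cm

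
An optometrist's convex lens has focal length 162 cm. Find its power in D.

P = +0.617 D

f = 162 cm = 1.62 m.
P = 1/f = 1/(1.62 m) = +0.617 D.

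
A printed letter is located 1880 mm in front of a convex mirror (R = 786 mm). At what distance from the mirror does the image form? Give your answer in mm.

f = R/2 = 786/2 = 393.0 mm; for a convex mirror, f = -393.0 mm.
Mirror equation: 1/d_i = 1/f − 1/d_o = 1/(-393.0) − 1/(1880) = -0.002545 − 0.0005319 = -0.003076, so d_i = -325 mm.
The image is virtual, upright and reduced, behind the mirror.

325 mm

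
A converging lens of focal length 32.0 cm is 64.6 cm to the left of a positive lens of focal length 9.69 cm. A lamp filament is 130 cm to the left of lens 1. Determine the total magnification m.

Lens 1: 1/d_i1 = 1/(32.0) − 1/(130) = 0.02356, so d_i1 = 42.45 cm; m₁ = −d_i1/d_o1 = -0.3265.
d_o2 = 64.6 − (42.45) = 22.15 cm.
Lens 2: 1/d_i2 = 1/(9.69) − 1/(22.15) = 0.05805, so d_i2 = 17.23 cm; m₂ = −d_i2/d_o2 = -0.7777.
m = m₁·m₂ = (-0.3265)(-0.7777) = +0.254.

m = +0.254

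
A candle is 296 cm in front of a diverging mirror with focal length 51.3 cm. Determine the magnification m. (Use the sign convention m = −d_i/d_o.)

For a diverging mirror, f = -51.3 cm.
1/d_i = 1/f − 1/d_o = 1/(-51.30) − 1/(296) = -0.02287, so d_i = -43.72 cm.
m = −d_i/d_o = −(-43.72)/(296) = +0.148.
The image is virtual, upright and reduced, behind the mirror.

m = +0.148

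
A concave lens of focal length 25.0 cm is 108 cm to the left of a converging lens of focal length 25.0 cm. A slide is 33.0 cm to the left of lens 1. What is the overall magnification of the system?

f₁ = −25.0 cm (diverging).
Lens 1: 1/d_i1 = 1/(-25.0) − 1/(33.0) = -0.07030, so d_i1 = -14.22 cm; m₁ = −d_i1/d_o1 = +0.4309.
d_o2 = 108 − (-14.22) = 122.2 cm.
Lens 2: 1/d_i2 = 1/(25.0) − 1/(122.2) = 0.03182, so d_i2 = 31.43 cm; m₂ = −d_i2/d_o2 = -0.2572.
m = m₁·m₂ = (+0.4309)(-0.2572) = -0.111.

m = -0.111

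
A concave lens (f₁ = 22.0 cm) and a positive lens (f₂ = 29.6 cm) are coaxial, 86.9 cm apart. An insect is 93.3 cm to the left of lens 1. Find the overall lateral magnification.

f₁ = −22.0 cm (diverging).
Lens 1: 1/d_i1 = 1/(-22.0) − 1/(93.3) = -0.05617, so d_i1 = -17.80 cm; m₁ = −d_i1/d_o1 = +0.1908.
d_o2 = 86.9 − (-17.80) = 104.7 cm.
Lens 2: 1/d_i2 = 1/(29.6) − 1/(104.7) = 0.02423, so d_i2 = 41.27 cm; m₂ = −d_i2/d_o2 = -0.3941.
m = m₁·m₂ = (+0.1908)(-0.3941) = -0.0752.

m = -0.0752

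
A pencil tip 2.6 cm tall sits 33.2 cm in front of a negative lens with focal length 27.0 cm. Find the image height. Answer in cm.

For a negative lens, f = -27.0 cm.
1/d_i = 1/f − 1/d_o = 1/(-27.00) − 1/(33.2) = -0.06716, so d_i = -14.89 cm.
m = −d_i/d_o = +0.4485.
|h_i| = |m|·h_o = 0.4485 × 2.6 = 1.17 cm. The image is virtual, upright and reduced, on the same side as the object.

1.17 cm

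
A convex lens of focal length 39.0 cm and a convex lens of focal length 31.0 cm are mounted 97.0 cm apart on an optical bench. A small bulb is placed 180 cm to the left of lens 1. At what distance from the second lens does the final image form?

Lens 1: 1/d_i1 = 1/f₁ − 1/d_o1 = 1/(39.0) − 1/(180) = 0.02009, so d_i1 = 49.79 cm.
The intermediate image is 49.79 cm to the right of lens 1, which is 97.0 − (49.79) = 47.21 cm to the left of lens 2, so d_o2 = +47.21 cm.
Lens 2: 1/d_i2 = 1/f₂ − 1/d_o2 = 1/(31.0) − 1/(47.21) = 0.01108, so d_i2 = 90.3 cm.
The final image is real, 90.3 cm to the right of lens 2 (overall magnification ≈ 0.53).

90.3 cm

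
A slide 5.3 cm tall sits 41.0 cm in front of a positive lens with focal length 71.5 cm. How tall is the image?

1/d_i = 1/f − 1/d_o = 1/(71.50) − 1/(41.0) = -0.01040, so d_i = -96.11 cm.
m = −d_i/d_o = +2.344.
|h_i| = |m|·h_o = 2.344 × 5.3 = 12.4 cm. The image is virtual, upright and enlarged, on the same side as the object.

12.4 cm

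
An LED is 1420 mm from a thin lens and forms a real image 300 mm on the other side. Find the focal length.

Real image ⇒ d_i = +300 mm.
1/f = 1/d_o + 1/d_i = 1/(1420) + 1/(300) = 0.004038, so f = 248 mm.
Since f is positive, the thin lens is converging.

f = 248 mm (converging)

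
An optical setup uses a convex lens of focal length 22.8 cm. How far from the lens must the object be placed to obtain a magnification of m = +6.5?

19.3 cm

m = −d_i/d_o ⇒ d_i = −m·d_o.
1/f = 1/d_o + 1/d_i = 1/d_o − 1/(m·d_o) = (1 − 1/m)/d_o, so d_o = f(1 − 1/m) = (22.80)(1 − 1/(+6.5)) = 19.3 cm.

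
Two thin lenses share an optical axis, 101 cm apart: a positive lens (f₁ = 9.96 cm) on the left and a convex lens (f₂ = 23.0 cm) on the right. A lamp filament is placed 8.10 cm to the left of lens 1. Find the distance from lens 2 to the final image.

27.4 cm

Lens 1: 1/d_i1 = 1/f₁ − 1/d_o1 = 1/(9.96) − 1/(8.10) = -0.02306, so d_i1 = -43.37 cm.
The intermediate image is 43.37 cm to the left of lens 1 (virtual), which is 101 − (-43.37) = 144.4 cm to the left of lens 2, so d_o2 = +144.4 cm.
Lens 2: 1/d_i2 = 1/f₂ − 1/d_o2 = 1/(23.0) − 1/(144.4) = 0.03655, so d_i2 = 27.4 cm.
The final image is real, 27.4 cm to the right of lens 2 (overall magnification ≈ -1.0).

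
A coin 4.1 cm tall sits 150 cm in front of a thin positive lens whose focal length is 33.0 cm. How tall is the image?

1/d_i = 1/f − 1/d_o = 1/(33.00) − 1/(150) = 0.02364, so d_i = 42.31 cm.
m = −d_i/d_o = -0.2821.
|h_i| = |m|·h_o = 0.2821 × 4.1 = 1.16 cm. The image is real, inverted and reduced, on the far side of the lens.

1.16 cm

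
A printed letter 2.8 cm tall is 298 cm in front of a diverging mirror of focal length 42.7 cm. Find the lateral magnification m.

m = +0.125

For a diverging mirror, f = -42.7 cm.
1/d_i = 1/f − 1/d_o = 1/(-42.70) − 1/(298) = -0.02677, so d_i = -37.35 cm.
m = −d_i/d_o = −(-37.35)/(298) = +0.125.
The image is virtual, upright and reduced, behind the mirror.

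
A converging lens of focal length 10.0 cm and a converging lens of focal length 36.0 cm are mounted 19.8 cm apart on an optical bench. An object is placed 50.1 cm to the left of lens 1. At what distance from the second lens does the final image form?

9.17 cm

Lens 1: 1/d_i1 = 1/f₁ − 1/d_o1 = 1/(10.0) − 1/(50.1) = 0.08004, so d_i1 = 12.49 cm.
The intermediate image is 12.49 cm to the right of lens 1, which is 19.8 − (12.49) = 7.310 cm to the left of lens 2, so d_o2 = +7.310 cm.
Lens 2: 1/d_i2 = 1/f₂ − 1/d_o2 = 1/(36.0) − 1/(7.310) = -0.1090, so d_i2 = -9.17 cm.
The final image is virtual, 9.17 cm to the left of lens 2 (overall magnification ≈ -0.31).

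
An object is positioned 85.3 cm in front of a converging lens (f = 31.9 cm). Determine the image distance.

51.0 cm

Thin-lens equation: 1/s_i = 1/f − 1/s_o = 1/(31.90) − 1/(85.3) = 0.03135 − 0.01172 = 0.01962, so s_i = 51.0 cm.
The image is real, inverted and reduced, on the far side of the lens.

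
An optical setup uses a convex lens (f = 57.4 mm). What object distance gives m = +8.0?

50.2 mm

m = −d_i/d_o ⇒ d_i = −m·d_o.
1/f = 1/d_o + 1/d_i = 1/d_o − 1/(m·d_o) = (1 − 1/m)/d_o, so d_o = f(1 − 1/m) = (57.40)(1 − 1/(+8.0)) = 50.2 mm.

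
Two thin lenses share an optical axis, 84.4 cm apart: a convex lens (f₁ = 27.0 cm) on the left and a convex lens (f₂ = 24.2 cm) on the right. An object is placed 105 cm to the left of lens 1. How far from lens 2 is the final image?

48.8 cm

Lens 1: 1/d_i1 = 1/f₁ − 1/d_o1 = 1/(27.0) − 1/(105) = 0.02751, so d_i1 = 36.35 cm.
The intermediate image is 36.35 cm to the right of lens 1, which is 84.4 − (36.35) = 48.05 cm to the left of lens 2, so d_o2 = +48.05 cm.
Lens 2: 1/d_i2 = 1/f₂ − 1/d_o2 = 1/(24.2) − 1/(48.05) = 0.02051, so d_i2 = 48.8 cm.
The final image is real, 48.8 cm to the right of lens 2 (overall magnification ≈ 0.35).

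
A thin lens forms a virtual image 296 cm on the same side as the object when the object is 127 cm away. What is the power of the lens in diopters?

Virtual image ⇒ d_i = −296 cm.
1/f = 1/d_o + 1/d_i = 1/(127) + 1/(-296) = 0.004496 cm⁻¹.
f = 222.4 cm = 2.224 m, so P = 1/f = +0.450 D.

P = +0.450 D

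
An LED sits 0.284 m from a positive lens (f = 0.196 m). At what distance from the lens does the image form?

0.633 m

Lens equation: 1/d_i = 1/f − 1/d_o = 1/(0.1960) − 1/(0.284) = 5.102 − 3.521 = 1.581, so d_i = 0.633 m.
The image is real, inverted and enlarged, on the far side of the lens.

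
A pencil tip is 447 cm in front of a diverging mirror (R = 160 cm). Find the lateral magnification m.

f = R/2 = 160/2 = 80.00 cm; for a diverging mirror, f = -80.00 cm.
1/d_i = 1/f − 1/d_o = 1/(-80.00) − 1/(447) = -0.01474, so d_i = -67.86 cm.
m = −d_i/d_o = −(-67.86)/(447) = +0.152.
The image is virtual, upright and reduced, behind the mirror.

m = +0.152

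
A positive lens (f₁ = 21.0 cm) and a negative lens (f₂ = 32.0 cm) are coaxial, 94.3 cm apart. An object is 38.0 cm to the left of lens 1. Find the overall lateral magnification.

Lens 1: 1/d_i1 = 1/(21.0) − 1/(38.0) = 0.02130, so d_i1 = 46.94 cm; m₁ = −d_i1/d_o1 = -1.235.
d_o2 = 94.3 − (46.94) = 47.36 cm.
f₂ = −32.0 cm (diverging).
Lens 2: 1/d_i2 = 1/(-32.0) − 1/(47.36) = -0.05236, so d_i2 = -19.10 cm; m₂ = −d_i2/d_o2 = +0.4032.
m = m₁·m₂ = (-1.235)(+0.4032) = -0.498.

m = -0.498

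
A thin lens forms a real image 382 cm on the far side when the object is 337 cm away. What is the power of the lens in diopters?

P = +0.559 D

d_i = +382 cm.
1/f = 1/d_o + 1/d_i = 1/(337) + 1/(382) = 0.005585 cm⁻¹.
f = 179.0 cm = 1.790 m, so P = 1/f = +0.559 D.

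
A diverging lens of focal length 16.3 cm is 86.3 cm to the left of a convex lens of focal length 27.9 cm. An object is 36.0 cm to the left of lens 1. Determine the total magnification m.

m = -0.125

f₁ = −16.3 cm (diverging).
Lens 1: 1/d_i1 = 1/(-16.3) − 1/(36.0) = -0.08913, so d_i1 = -11.22 cm; m₁ = −d_i1/d_o1 = +0.3117.
d_o2 = 86.3 − (-11.22) = 97.52 cm.
Lens 2: 1/d_i2 = 1/(27.9) − 1/(97.52) = 0.02559, so d_i2 = 39.08 cm; m₂ = −d_i2/d_o2 = -0.4007.
m = m₁·m₂ = (+0.3117)(-0.4007) = -0.125.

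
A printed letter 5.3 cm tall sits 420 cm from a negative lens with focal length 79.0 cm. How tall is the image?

0.839 cm

For a negative lens, f = -79.0 cm.
1/d_i = 1/f − 1/d_o = 1/(-79.00) − 1/(420) = -0.01504, so d_i = -66.49 cm.
m = −d_i/d_o = +0.1583.
|h_i| = |m|·h_o = 0.1583 × 5.3 = 0.839 cm. The image is virtual, upright and reduced, on the same side as the object.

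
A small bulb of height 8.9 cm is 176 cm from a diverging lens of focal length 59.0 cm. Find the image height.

For a diverging lens, f = -59.0 cm.
1/d_i = 1/f − 1/d_o = 1/(-59.00) − 1/(176) = -0.02263, so d_i = -44.19 cm.
m = −d_i/d_o = +0.2511.
|h_i| = |m|·h_o = 0.2511 × 8.9 = 2.23 cm. The image is virtual, upright and reduced, on the same side as the object.

2.23 cm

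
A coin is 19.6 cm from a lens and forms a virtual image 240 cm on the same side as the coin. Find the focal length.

Virtual image ⇒ d_i = −240 cm.
1/f = 1/d_o + 1/d_i = 1/(19.6) + 1/(-240) = 0.04685, so f = 21.3 cm.
Since f is positive, the lens is converging.

f = 21.3 cm (converging)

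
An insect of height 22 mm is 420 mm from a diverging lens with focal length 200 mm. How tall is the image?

7.10 mm

For a diverging lens, f = -200 mm.
1/d_i = 1/f − 1/d_o = 1/(-200.0) − 1/(420) = -0.007381, so d_i = -135.5 mm.
m = −d_i/d_o = +0.3226.
|h_i| = |m|·h_o = 0.3226 × 22 = 7.10 mm. The image is virtual, upright and reduced, on the same side as the object.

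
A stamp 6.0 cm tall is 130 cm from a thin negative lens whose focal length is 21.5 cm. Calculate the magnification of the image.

For a negative lens, f = -21.5 cm.
1/d_i = 1/f − 1/d_o = 1/(-21.50) − 1/(130) = -0.05420, so d_i = -18.45 cm.
m = −d_i/d_o = −(-18.45)/(130) = +0.142.
The image is virtual, upright and reduced, on the same side as the object.

m = +0.142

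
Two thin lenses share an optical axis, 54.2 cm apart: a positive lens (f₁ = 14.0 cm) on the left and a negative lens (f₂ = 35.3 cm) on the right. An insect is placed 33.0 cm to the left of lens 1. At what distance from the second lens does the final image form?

Lens 1: 1/d_i1 = 1/f₁ − 1/d_o1 = 1/(14.0) − 1/(33.0) = 0.04113, so d_i1 = 24.32 cm.
The intermediate image is 24.32 cm to the right of lens 1, which is 54.2 − (24.32) = 29.88 cm to the left of lens 2, so d_o2 = +29.88 cm.
Lens 2 is diverging, so f₂ = −35.3 cm.
Lens 2: 1/d_i2 = 1/f₂ − 1/d_o2 = 1/(-35.3) − 1/(29.88) = -0.06180, so d_i2 = -16.2 cm.
The final image is virtual, 16.2 cm to the left of lens 2 (overall magnification ≈ -0.40).

16.2 cm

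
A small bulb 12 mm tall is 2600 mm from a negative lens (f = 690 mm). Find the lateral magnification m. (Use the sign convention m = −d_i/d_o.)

For a negative lens, f = -690 mm.
1/d_i = 1/f − 1/d_o = 1/(-690.0) − 1/(2600) = -0.001834, so d_i = -545.3 mm.
m = −d_i/d_o = −(-545.3)/(2600) = +0.210.
The image is virtual, upright and reduced, on the same side as the object.

m = +0.210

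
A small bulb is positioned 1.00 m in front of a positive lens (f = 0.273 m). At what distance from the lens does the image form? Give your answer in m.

0.376 m

Thin-lens equation: 1/s_i = 1/f − 1/s_o = 1/(0.2730) − 1/(1.00) = 3.663 − 1.000 = 2.663, so s_i = 0.376 m.
The image is real, inverted and reduced, on the far side of the lens.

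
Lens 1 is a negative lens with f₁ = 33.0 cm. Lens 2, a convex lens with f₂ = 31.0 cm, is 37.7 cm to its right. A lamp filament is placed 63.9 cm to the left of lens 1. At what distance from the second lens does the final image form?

Lens 1 is diverging, so f₁ = −33.0 cm.
Lens 1: 1/d_i1 = 1/f₁ − 1/d_o1 = 1/(-33.0) − 1/(63.9) = -0.04595, so d_i1 = -21.76 cm.
The intermediate image is 21.76 cm to the left of lens 1 (virtual), which is 37.7 − (-21.76) = 59.46 cm to the left of lens 2, so d_o2 = +59.46 cm.
Lens 2: 1/d_i2 = 1/f₂ − 1/d_o2 = 1/(31.0) − 1/(59.46) = 0.01544, so d_i2 = 64.8 cm.
The final image is real, 64.8 cm to the right of lens 2 (overall magnification ≈ -0.37).

64.8 cm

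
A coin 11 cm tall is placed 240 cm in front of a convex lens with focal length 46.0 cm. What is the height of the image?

2.61 cm

1/d_i = 1/f − 1/d_o = 1/(46.00) − 1/(240) = 0.01757, so d_i = 56.91 cm.
m = −d_i/d_o = -0.2371.
|h_i| = |m|·h_o = 0.2371 × 11 = 2.61 cm. The image is real, inverted and reduced, on the far side of the lens.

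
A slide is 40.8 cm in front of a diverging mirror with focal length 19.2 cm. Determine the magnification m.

m = +0.320

For a diverging mirror, f = -19.2 cm.
1/d_i = 1/f − 1/d_o = 1/(-19.20) − 1/(40.8) = -0.07659, so d_i = -13.06 cm.
m = −d_i/d_o = −(-13.06)/(40.8) = +0.320.
The image is virtual, upright and reduced, behind the mirror.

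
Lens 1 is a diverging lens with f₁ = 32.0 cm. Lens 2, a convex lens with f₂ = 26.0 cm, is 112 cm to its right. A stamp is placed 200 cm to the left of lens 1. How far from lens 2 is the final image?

Lens 1 is diverging, so f₁ = −32.0 cm.
Lens 1: 1/d_i1 = 1/f₁ − 1/d_o1 = 1/(-32.0) − 1/(200) = -0.03625, so d_i1 = -27.59 cm.
The intermediate image is 27.59 cm to the left of lens 1 (virtual), which is 112 − (-27.59) = 139.6 cm to the left of lens 2, so d_o2 = +139.6 cm.
Lens 2: 1/d_i2 = 1/f₂ − 1/d_o2 = 1/(26.0) − 1/(139.6) = 0.03130, so d_i2 = 32.0 cm.
The final image is real, 32.0 cm to the right of lens 2 (overall magnification ≈ -0.032).

32.0 cm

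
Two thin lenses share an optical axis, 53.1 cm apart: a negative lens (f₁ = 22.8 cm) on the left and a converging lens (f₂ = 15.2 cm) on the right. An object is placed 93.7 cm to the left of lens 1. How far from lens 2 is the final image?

19.3 cm

Lens 1 is diverging, so f₁ = −22.8 cm.
Lens 1: 1/d_i1 = 1/f₁ − 1/d_o1 = 1/(-22.8) − 1/(93.7) = -0.05453, so d_i1 = -18.34 cm.
The intermediate image is 18.34 cm to the left of lens 1 (virtual), which is 53.1 − (-18.34) = 71.44 cm to the left of lens 2, so d_o2 = +71.44 cm.
Lens 2: 1/d_i2 = 1/f₂ − 1/d_o2 = 1/(15.2) − 1/(71.44) = 0.05179, so d_i2 = 19.3 cm.
The final image is real, 19.3 cm to the right of lens 2 (overall magnification ≈ -0.053).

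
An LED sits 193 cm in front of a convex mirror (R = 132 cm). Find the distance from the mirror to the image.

49.2 cm

f = R/2 = 132/2 = 66.00 cm; for a convex mirror, f = -66.00 cm.
Mirror equation: 1/q = 1/f − 1/p = 1/(-66.00) − 1/(193) = -0.01515 − 0.005181 = -0.02033, so q = -49.2 cm.
The image is virtual, upright and reduced, behind the mirror.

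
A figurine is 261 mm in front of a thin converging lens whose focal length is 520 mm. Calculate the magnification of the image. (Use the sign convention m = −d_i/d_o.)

m = +2.01

1/d_i = 1/f − 1/d_o = 1/(520.0) − 1/(261) = -0.001908, so d_i = -524.0 mm.
m = −d_i/d_o = −(-524.0)/(261) = +2.01.
The image is virtual, upright and enlarged, on the same side as the object.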